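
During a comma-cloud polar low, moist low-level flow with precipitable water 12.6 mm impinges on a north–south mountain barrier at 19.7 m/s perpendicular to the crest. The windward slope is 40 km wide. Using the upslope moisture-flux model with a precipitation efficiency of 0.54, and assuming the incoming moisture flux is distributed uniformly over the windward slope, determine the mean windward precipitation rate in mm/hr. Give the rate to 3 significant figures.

Incoming column moisture flux per unit ridge length: F = V × PW = 19.7 × 12.6 = 248.22 mm·m/s.
Spread over the 40 km slope with efficiency ε = 0.54: R = ε·F/W = 0.54 × 248.22 / 40000 m = 3.351e-03 mm/s.
R = 3.351e-03 × 3600 = 12.1 mm/hr.

R ≈ 12.1 mm/hr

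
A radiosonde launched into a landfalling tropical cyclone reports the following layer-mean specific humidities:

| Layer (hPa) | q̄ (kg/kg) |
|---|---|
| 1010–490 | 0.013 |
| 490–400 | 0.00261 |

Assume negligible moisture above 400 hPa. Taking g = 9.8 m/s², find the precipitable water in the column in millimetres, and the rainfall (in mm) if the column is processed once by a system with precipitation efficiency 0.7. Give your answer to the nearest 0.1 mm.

PW ≈ 71.4 mm; rainfall ≈ 50.0 mm

Precipitable water is the column-integrated vapour mass per unit area: PW = (1/g) Σ q̄ Δp, with q in kg/kg and Δp in Pa (1 kg/m² of water = 1 mm).
Layer 1010–490 hPa: Δp = 520 hPa = 52000 Pa, q̄ = 0.013 kg/kg → 0.013 × 52000 / 9.8 = 68.98 mm
Layer 490–400 hPa: Δp = 90 hPa = 9000 Pa, q̄ = 0.00261 kg/kg → 0.00261 × 9000 / 9.8 = 2.40 mm
PW = 68.98 + 2.40 = 71.38 ≈ 71.4 mm.
Rainfall = ε × PW = 0.7 × 71.4 = 50.0 mm.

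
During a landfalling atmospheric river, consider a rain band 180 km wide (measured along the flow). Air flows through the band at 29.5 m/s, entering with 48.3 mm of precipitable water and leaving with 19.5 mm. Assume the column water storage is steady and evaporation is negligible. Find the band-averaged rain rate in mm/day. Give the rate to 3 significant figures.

R ≈ 408 mm/day

Column moisture flux per unit crosswind length is F = V × PW.
Inflow: F_in = 29.5 × 48.3 = 1424.85 mm·m/s
Outflow: F_out = 29.5 × 19.5 = 575.25 mm·m/s
Steady-state rate R = (F_in − F_out)/L = (1424.85 − 575.25) / 180000 m = 4.720e-03 mm/s.
R = 4.720e-03 × 3600 × 24 = 408 mm/day.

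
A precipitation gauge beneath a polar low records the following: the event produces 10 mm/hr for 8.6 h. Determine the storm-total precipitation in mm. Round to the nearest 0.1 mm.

Total = Σ Rᵢ Δtᵢ = 10 × 8.6
      = 86 = 86.0 mm.

total ≈ 86.0 mm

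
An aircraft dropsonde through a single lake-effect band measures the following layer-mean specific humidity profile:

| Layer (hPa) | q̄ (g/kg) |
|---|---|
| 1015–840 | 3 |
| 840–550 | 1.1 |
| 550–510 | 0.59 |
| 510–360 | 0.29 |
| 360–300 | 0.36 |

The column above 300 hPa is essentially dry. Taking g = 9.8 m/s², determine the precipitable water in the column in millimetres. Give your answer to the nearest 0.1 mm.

Precipitable water is the column-integrated vapour mass per unit area: PW = (1/g) Σ q̄ Δp, with q in kg/kg and Δp in Pa (1 kg/m² of water = 1 mm).
Layer 1015–840 hPa: Δp = 175 hPa = 17500 Pa, q̄ = 0.003 kg/kg → 0.003 × 17500 / 9.8 = 5.36 mm
Layer 840–550 hPa: Δp = 290 hPa = 29000 Pa, q̄ = 0.0011 kg/kg → 0.0011 × 29000 / 9.8 = 3.26 mm
Layer 550–510 hPa: Δp = 40 hPa = 4000 Pa, q̄ = 0.00059 kg/kg → 0.00059 × 4000 / 9.8 = 0.24 mm
Layer 510–360 hPa: Δp = 150 hPa = 15000 Pa, q̄ = 0.00029 kg/kg → 0.00029 × 15000 / 9.8 = 0.44 mm
Layer 360–300 hPa: Δp = 60 hPa = 6000 Pa, q̄ = 0.00036 kg/kg → 0.00036 × 6000 / 9.8 = 0.22 mm
PW = 5.36 + 3.26 + 0.24 + 0.44 + 0.22 = 9.52 ≈ 9.5 mm.

PW ≈ 9.5 mm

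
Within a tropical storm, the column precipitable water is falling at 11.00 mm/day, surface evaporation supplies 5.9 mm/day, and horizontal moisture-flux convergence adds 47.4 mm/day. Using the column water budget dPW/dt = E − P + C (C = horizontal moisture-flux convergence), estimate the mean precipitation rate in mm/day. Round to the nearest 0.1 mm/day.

dPW/dt = -11.00 mm/day.
P = E + C − dPW/dt = 5.9 + (47.4) − (-11.00) = 64.3 mm/day.

P ≈ 64.3 mm/day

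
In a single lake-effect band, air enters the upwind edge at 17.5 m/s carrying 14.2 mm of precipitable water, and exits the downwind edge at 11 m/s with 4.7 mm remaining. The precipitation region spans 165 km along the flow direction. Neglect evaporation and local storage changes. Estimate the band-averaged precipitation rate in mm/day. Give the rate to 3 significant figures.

Column moisture flux per unit crosswind length is F = V × PW.
Inflow: F_in = 17.5 × 14.2 = 248.5 mm·m/s
Outflow: F_out = 11 × 4.7 = 51.7 mm·m/s
Steady-state rate R = (F_in − F_out)/L = (248.5 − 51.7) / 165000 m = 1.193e-03 mm/s.
R = 1.193e-03 × 3600 × 24 = 103 mm/day.

R ≈ 103 mm/day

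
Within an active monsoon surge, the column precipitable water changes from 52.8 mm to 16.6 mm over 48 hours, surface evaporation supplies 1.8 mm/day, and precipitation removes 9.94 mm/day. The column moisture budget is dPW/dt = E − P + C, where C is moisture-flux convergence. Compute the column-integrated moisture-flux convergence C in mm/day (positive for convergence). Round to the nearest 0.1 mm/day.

C ≈ -10.0 mm/day

dPW/dt = (16.6 − 52.8) mm / (48/24 day) = -18.100 mm/day.
C = dPW/dt − E + P = (-18.100) − 1.8 + 9.94 = -10.0 mm/day.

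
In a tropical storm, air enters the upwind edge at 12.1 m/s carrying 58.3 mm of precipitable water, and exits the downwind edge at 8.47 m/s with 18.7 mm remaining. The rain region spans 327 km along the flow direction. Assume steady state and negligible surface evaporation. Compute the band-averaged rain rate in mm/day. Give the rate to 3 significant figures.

Column moisture flux per unit crosswind length is F = V × PW.
Inflow: F_in = 12.1 × 58.3 = 705.43 mm·m/s
Outflow: F_out = 8.47 × 18.7 = 158.389 mm·m/s
Steady-state rate R = (F_in − F_out)/L = (705.43 − 158.389) / 327000 m = 1.673e-03 mm/s.
R = 1.673e-03 × 3600 × 24 = 145 mm/day.

R ≈ 145 mm/day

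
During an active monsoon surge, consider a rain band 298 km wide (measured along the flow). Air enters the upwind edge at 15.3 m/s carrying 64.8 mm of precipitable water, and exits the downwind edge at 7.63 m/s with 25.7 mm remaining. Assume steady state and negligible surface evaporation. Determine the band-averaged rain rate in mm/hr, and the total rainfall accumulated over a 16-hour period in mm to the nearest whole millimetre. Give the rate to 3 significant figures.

Column moisture flux per unit crosswind length is F = V × PW.
Inflow: F_in = 15.3 × 64.8 = 991.44 mm·m/s
Outflow: F_out = 7.63 × 25.7 = 196.091 mm·m/s
Steady-state rate R = (F_in − F_out)/L = (991.44 − 196.091) / 298000 m = 2.669e-03 mm/s.
R = 2.669e-03 × 3600 = 9.61 mm/hr.
Over 16 h: total = 9.61 × 16 = 153.76 ≈ 154 mm.

R ≈ 9.61 mm/hr; total ≈ 154 mm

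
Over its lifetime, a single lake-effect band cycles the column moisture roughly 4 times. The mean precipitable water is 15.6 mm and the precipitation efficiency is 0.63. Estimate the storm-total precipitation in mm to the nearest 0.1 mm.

precipitation ≈ 39.3 mm

Each cycle deposits ε × PW = 0.63 × 15.6 = 9.828 mm.
Over 4 cycles: 4 × 9.828 = 39.3 mm.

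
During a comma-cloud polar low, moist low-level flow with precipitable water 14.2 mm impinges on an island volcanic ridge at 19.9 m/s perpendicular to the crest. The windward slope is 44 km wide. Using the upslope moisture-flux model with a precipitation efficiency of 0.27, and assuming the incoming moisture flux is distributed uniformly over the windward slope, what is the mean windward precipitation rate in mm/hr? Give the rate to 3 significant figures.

Incoming column moisture flux per unit ridge length: F = V × PW = 19.9 × 14.2 = 282.58 mm·m/s.
Spread over the 44 km slope with efficiency ε = 0.27: R = ε·F/W = 0.27 × 282.58 / 44000 m = 1.734e-03 mm/s.
R = 1.734e-03 × 3600 = 6.24 mm/hr.

R ≈ 6.24 mm/hr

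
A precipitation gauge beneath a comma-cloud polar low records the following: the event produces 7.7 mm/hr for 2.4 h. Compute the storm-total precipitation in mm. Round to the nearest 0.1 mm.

Total = Σ Rᵢ Δtᵢ = 7.7 × 2.4
      = 18.48 = 18.5 mm.

total ≈ 18.5 mm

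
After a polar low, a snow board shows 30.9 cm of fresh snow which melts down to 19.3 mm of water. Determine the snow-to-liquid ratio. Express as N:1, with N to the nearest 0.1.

Ratio = snow depth / SWE = 309 mm / 19.3 mm = 16.0, i.e. 16.0:1.

ratio ≈ 16.0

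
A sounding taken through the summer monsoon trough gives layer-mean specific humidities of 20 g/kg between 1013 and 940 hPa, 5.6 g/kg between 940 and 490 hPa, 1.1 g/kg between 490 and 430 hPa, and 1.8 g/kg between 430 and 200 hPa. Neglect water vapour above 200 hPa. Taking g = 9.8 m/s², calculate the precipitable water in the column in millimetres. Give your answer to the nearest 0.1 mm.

PW ≈ 45.5 mm

Precipitable water is the column-integrated vapour mass per unit area: PW = (1/g) Σ q̄ Δp, with q in kg/kg and Δp in Pa (1 kg/m² of water = 1 mm).
Layer 1013–940 hPa: Δp = 73 hPa = 7300 Pa, q̄ = 0.02 kg/kg → 0.02 × 7300 / 9.8 = 14.90 mm
Layer 940–490 hPa: Δp = 450 hPa = 45000 Pa, q̄ = 0.0056 kg/kg → 0.0056 × 45000 / 9.8 = 25.71 mm
Layer 490–430 hPa: Δp = 60 hPa = 6000 Pa, q̄ = 0.0011 kg/kg → 0.0011 × 6000 / 9.8 = 0.67 mm
Layer 430–200 hPa: Δp = 230 hPa = 23000 Pa, q̄ = 0.0018 kg/kg → 0.0018 × 23000 / 9.8 = 4.22 mm
PW = 14.90 + 25.71 + 0.67 + 4.22 = 45.50 ≈ 45.5 mm.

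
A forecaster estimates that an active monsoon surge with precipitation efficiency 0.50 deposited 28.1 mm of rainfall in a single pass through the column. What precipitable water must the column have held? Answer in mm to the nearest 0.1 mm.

PW = rainfall / ε = 28.1 / 0.50 = 56.2 mm.

PW ≈ 56.2 mm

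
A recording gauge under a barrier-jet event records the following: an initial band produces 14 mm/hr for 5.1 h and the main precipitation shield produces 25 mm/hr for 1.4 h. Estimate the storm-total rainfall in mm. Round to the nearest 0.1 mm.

Total = Σ Rᵢ Δtᵢ = 14 × 5.1 + 25 × 1.4
      = 71.4 + 35 = 106.4 mm.

total ≈ 106.4 mm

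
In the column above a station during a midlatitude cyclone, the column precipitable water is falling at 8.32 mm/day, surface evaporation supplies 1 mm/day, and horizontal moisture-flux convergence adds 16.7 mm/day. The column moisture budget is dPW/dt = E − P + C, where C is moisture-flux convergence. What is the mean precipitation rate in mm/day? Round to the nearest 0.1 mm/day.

P ≈ 26.0 mm/day

dPW/dt = -8.32 mm/day.
P = E + C − dPW/dt = 1 + (16.7) − (-8.32) = 26.0 mm/day.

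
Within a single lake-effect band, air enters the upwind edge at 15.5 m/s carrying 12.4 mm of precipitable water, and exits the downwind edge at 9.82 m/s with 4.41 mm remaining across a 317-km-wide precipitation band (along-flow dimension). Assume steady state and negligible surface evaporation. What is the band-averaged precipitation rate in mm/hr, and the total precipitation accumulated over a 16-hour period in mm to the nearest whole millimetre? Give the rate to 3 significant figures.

Column moisture flux per unit crosswind length is F = V × PW.
Inflow: F_in = 15.5 × 12.4 = 192.2 mm·m/s
Outflow: F_out = 9.82 × 4.41 = 43.3062 mm·m/s
Steady-state rate R = (F_in − F_out)/L = (192.2 − 43.3062) / 317000 m = 4.697e-04 mm/s.
R = 4.697e-04 × 3600 = 1.69 mm/hr.
Over 16 h: total = 1.69 × 16 = 27.04 ≈ 27 mm.

R ≈ 1.69 mm/hr; total ≈ 27 mm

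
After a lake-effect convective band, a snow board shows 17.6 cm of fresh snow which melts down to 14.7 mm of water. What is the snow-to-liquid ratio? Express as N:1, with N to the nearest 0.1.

Ratio = snow depth / SWE = 176 mm / 14.7 mm = 12.0, i.e. 12.0:1.

ratio ≈ 12.0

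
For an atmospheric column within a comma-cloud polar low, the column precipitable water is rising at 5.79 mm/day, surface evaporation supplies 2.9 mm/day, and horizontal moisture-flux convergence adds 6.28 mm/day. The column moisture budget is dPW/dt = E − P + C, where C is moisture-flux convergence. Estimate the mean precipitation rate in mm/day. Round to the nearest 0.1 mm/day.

dPW/dt = +5.79 mm/day.
P = E + C − dPW/dt = 2.9 + (6.28) − (+5.79) = 3.4 mm/day.

P ≈ 3.4 mm/day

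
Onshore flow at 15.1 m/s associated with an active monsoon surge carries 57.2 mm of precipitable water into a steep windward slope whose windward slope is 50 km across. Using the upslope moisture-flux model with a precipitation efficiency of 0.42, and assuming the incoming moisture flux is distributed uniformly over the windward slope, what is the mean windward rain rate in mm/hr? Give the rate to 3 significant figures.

R ≈ 26.1 mm/hr

Incoming column moisture flux per unit ridge length: F = V × PW = 15.1 × 57.2 = 863.72 mm·m/s.
Spread over the 50 km slope with efficiency ε = 0.42: R = ε·F/W = 0.42 × 863.72 / 50000 m = 7.255e-03 mm/s.
R = 7.255e-03 × 3600 = 26.1 mm/hr.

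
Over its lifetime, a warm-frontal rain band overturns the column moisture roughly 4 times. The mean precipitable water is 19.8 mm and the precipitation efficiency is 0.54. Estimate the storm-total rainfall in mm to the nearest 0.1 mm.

rainfall ≈ 42.8 mm

Each cycle deposits ε × PW = 0.54 × 19.8 = 10.692 mm.
Over 4 cycles: 4 × 10.692 = 42.8 mm.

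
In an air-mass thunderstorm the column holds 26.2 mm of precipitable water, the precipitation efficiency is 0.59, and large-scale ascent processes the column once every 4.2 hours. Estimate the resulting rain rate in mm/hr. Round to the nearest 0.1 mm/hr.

R ≈ 3.7 mm/hr

Each overturning extracts ε × PW = 0.59 × 26.2 = 15.458 mm.
Rate = ε·PW / τ = 15.458 / 4.2 h = 3.7 mm/hr.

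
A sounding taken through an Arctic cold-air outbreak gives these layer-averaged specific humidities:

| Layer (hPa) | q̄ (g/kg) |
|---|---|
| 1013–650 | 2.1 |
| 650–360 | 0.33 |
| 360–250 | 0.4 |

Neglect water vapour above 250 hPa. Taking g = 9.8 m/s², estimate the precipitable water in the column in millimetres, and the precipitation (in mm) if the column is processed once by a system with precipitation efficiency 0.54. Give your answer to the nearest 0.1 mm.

Precipitable water is the column-integrated vapour mass per unit area: PW = (1/g) Σ q̄ Δp, with q in kg/kg and Δp in Pa (1 kg/m² of water = 1 mm).
Layer 1013–650 hPa: Δp = 363 hPa = 36300 Pa, q̄ = 0.0021 kg/kg → 0.0021 × 36300 / 9.8 = 7.78 mm
Layer 650–360 hPa: Δp = 290 hPa = 29000 Pa, q̄ = 0.00033 kg/kg → 0.00033 × 29000 / 9.8 = 0.98 mm
Layer 360–250 hPa: Δp = 110 hPa = 11000 Pa, q̄ = 0.0004 kg/kg → 0.0004 × 11000 / 9.8 = 0.45 mm
PW = 7.78 + 0.98 + 0.45 = 9.21 ≈ 9.2 mm.
Precipitation = ε × PW = 0.54 × 9.2 = 5.0 mm.

PW ≈ 9.2 mm; precipitation ≈ 5.0 mm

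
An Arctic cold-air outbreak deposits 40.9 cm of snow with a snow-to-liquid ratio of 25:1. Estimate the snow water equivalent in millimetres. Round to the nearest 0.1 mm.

SWE = snow depth / ratio = 40.9 cm / 25 = 1.636 cm = 16.4 mm.

SWE ≈ 16.4 mm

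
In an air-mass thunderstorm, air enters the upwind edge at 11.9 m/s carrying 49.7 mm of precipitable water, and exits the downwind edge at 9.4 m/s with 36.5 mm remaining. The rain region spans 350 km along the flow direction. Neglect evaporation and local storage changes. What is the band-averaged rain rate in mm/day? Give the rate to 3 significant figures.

R ≈ 61.3 mm/day

Column moisture flux per unit crosswind length is F = V × PW.
Inflow: F_in = 11.9 × 49.7 = 591.43 mm·m/s
Outflow: F_out = 9.4 × 36.5 = 343.1 mm·m/s
Steady-state rate R = (F_in − F_out)/L = (591.43 − 343.1) / 350000 m = 7.095e-04 mm/s.
R = 7.095e-04 × 3600 × 24 = 61.3 mm/day.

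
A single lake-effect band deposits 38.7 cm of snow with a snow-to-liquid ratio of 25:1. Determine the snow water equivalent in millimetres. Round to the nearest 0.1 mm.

SWE = snow depth / ratio = 38.7 cm / 25 = 1.548 cm = 15.5 mm.

SWE ≈ 15.5 mm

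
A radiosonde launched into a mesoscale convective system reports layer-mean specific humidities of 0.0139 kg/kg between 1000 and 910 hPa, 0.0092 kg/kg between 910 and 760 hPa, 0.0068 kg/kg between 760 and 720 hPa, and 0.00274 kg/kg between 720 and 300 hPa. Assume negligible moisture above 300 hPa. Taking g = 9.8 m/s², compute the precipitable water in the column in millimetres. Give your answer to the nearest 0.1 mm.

PW ≈ 41.4 mm

Precipitable water is the column-integrated vapour mass per unit area: PW = (1/g) Σ q̄ Δp, with q in kg/kg and Δp in Pa (1 kg/m² of water = 1 mm).
Layer 1000–910 hPa: Δp = 90 hPa = 9000 Pa, q̄ = 0.0139 kg/kg → 0.0139 × 9000 / 9.8 = 12.77 mm
Layer 910–760 hPa: Δp = 150 hPa = 15000 Pa, q̄ = 0.0092 kg/kg → 0.0092 × 15000 / 9.8 = 14.08 mm
Layer 760–720 hPa: Δp = 40 hPa = 4000 Pa, q̄ = 0.0068 kg/kg → 0.0068 × 4000 / 9.8 = 2.78 mm
Layer 720–300 hPa: Δp = 420 hPa = 42000 Pa, q̄ = 0.00274 kg/kg → 0.00274 × 42000 / 9.8 = 11.74 mm
PW = 12.77 + 14.08 + 2.78 + 11.74 = 41.37 ≈ 41.4 mm.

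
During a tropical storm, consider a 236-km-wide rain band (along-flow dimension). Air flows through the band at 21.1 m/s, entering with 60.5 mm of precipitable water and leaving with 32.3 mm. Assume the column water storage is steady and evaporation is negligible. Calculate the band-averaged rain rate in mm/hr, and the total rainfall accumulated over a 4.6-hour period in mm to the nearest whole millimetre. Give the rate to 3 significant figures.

Column moisture flux per unit crosswind length is F = V × PW.
Inflow: F_in = 21.1 × 60.5 = 1276.55 mm·m/s
Outflow: F_out = 21.1 × 32.3 = 681.53 mm·m/s
Steady-state rate R = (F_in − F_out)/L = (1276.55 − 681.53) / 236000 m = 2.521e-03 mm/s.
R = 2.521e-03 × 3600 = 9.08 mm/hr.
Over 4.6 h: total = 9.08 × 4.6 = 41.768 ≈ 42 mm.

R ≈ 9.08 mm/hr; total ≈ 42 mm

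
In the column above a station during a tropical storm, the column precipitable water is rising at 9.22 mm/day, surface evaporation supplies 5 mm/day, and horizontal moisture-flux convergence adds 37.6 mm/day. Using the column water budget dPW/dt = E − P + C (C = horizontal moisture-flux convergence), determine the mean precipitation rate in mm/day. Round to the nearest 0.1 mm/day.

dPW/dt = +9.22 mm/day.
P = E + C − dPW/dt = 5 + (37.6) − (+9.22) = 33.4 mm/day.

P ≈ 33.4 mm/day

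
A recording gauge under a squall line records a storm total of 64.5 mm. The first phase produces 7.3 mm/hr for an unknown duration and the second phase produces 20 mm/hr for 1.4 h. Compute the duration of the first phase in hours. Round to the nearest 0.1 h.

duration ≈ 5.0 h

Known phases: 20 × 1.4 = 28 mm.
Remaining depth = 64.5 − 28 = 36.5 mm.
Duration = 36.5 / 7.3 = 5.0 h.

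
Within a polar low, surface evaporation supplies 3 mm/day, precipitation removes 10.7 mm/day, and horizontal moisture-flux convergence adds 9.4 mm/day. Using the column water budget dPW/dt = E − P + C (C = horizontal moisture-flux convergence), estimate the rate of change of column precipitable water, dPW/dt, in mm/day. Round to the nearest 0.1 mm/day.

dPW/dt = E − P + C = 3 − 10.7 + (9.4) = 1.7 mm/day.

dPW/dt ≈ 1.7 mm/day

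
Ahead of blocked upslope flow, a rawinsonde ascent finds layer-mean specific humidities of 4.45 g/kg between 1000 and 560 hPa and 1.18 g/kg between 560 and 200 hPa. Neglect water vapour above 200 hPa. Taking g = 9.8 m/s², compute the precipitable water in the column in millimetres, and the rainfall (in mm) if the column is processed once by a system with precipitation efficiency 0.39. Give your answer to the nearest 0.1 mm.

Precipitable water is the column-integrated vapour mass per unit area: PW = (1/g) Σ q̄ Δp, with q in kg/kg and Δp in Pa (1 kg/m² of water = 1 mm).
Layer 1000–560 hPa: Δp = 440 hPa = 44000 Pa, q̄ = 0.00445 kg/kg → 0.00445 × 44000 / 9.8 = 19.98 mm
Layer 560–200 hPa: Δp = 360 hPa = 36000 Pa, q̄ = 0.00118 kg/kg → 0.00118 × 36000 / 9.8 = 4.33 mm
PW = 19.98 + 4.33 = 24.31 ≈ 24.3 mm.
Rainfall = ε × PW = 0.39 × 24.3 = 9.5 mm.

PW ≈ 24.3 mm; rainfall ≈ 9.5 mm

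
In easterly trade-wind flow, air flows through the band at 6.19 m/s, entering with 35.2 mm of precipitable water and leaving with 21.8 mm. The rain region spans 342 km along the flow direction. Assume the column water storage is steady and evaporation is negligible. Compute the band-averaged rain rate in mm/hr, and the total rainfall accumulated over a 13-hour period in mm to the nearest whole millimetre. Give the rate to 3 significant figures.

R ≈ 0.873 mm/hr; total ≈ 11 mm

Column moisture flux per unit crosswind length is F = V × PW.
Inflow: F_in = 6.19 × 35.2 = 217.888 mm·m/s
Outflow: F_out = 6.19 × 21.8 = 134.942 mm·m/s
Steady-state rate R = (F_in − F_out)/L = (217.888 − 134.942) / 342000 m = 2.425e-04 mm/s.
R = 2.425e-04 × 3600 = 0.873 mm/hr.
Over 13 h: total = 0.873 × 13 = 11.349 ≈ 11 mm.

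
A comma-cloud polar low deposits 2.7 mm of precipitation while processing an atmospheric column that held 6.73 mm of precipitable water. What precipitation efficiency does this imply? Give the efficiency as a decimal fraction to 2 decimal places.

ε = precipitation / PW = 2.7 / 6.73 = 0.40.

ε ≈ 0.40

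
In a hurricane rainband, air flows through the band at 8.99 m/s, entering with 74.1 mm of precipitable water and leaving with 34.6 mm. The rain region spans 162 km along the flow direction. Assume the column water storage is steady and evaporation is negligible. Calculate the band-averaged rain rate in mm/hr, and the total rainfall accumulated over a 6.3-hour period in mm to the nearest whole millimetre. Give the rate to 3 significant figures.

Column moisture flux per unit crosswind length is F = V × PW.
Inflow: F_in = 8.99 × 74.1 = 666.159 mm·m/s
Outflow: F_out = 8.99 × 34.6 = 311.054 mm·m/s
Steady-state rate R = (F_in − F_out)/L = (666.159 − 311.054) / 162000 m = 2.192e-03 mm/s.
R = 2.192e-03 × 3600 = 7.89 mm/hr.
Over 6.3 h: total = 7.89 × 6.3 = 49.707 ≈ 50 mm.

R ≈ 7.89 mm/hr; total ≈ 50 mm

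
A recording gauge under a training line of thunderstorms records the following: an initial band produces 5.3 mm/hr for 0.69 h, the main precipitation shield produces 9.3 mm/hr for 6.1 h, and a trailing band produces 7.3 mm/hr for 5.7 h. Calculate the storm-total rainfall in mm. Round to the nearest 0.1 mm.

total ≈ 102.0 mm

Total = Σ Rᵢ Δtᵢ = 5.3 × 0.69 + 9.3 × 6.1 + 7.3 × 5.7
      = 3.657 + 56.73 + 41.61 = 102.0 mm.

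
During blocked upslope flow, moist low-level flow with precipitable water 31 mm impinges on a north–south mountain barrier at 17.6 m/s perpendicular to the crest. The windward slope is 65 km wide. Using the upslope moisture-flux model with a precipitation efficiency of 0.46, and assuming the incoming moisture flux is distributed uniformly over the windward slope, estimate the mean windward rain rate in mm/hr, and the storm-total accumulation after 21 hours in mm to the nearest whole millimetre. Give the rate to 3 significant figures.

R ≈ 13.9 mm/hr; total ≈ 292 mm

Incoming column moisture flux per unit ridge length: F = V × PW = 17.6 × 31 = 545.6 mm·m/s.
Spread over the 65 km slope with efficiency ε = 0.46: R = ε·F/W = 0.46 × 545.6 / 65000 m = 3.861e-03 mm/s.
R = 3.861e-03 × 3600 = 13.9 mm/hr.
Over 21 h: total = 13.9 × 21 = 291.9 ≈ 292 mm.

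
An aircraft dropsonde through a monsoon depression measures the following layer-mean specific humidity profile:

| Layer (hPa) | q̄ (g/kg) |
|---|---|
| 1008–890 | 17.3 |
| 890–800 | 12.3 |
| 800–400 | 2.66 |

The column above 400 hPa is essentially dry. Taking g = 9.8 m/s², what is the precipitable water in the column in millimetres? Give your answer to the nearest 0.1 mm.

Precipitable water is the column-integrated vapour mass per unit area: PW = (1/g) Σ q̄ Δp, with q in kg/kg and Δp in Pa (1 kg/m² of water = 1 mm).
Layer 1008–890 hPa: Δp = 118 hPa = 11800 Pa, q̄ = 0.0173 kg/kg → 0.0173 × 11800 / 9.8 = 20.83 mm
Layer 890–800 hPa: Δp = 90 hPa = 9000 Pa, q̄ = 0.0123 kg/kg → 0.0123 × 9000 / 9.8 = 11.30 mm
Layer 800–400 hPa: Δp = 400 hPa = 40000 Pa, q̄ = 0.00266 kg/kg → 0.00266 × 40000 / 9.8 = 10.86 mm
PW = 20.83 + 11.30 + 10.86 = 42.99 ≈ 43.0 mm.

PW ≈ 43.0 mm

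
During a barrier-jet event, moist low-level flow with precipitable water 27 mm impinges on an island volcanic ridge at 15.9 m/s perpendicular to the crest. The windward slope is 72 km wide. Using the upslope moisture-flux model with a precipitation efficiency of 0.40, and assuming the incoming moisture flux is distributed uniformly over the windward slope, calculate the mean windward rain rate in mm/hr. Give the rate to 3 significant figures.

Incoming column moisture flux per unit ridge length: F = V × PW = 15.9 × 27 = 429.3 mm·m/s.
Spread over the 72 km slope with efficiency ε = 0.40: R = ε·F/W = 0.40 × 429.3 / 72000 m = 2.385e-03 mm/s.
R = 2.385e-03 × 3600 = 8.59 mm/hr.

R ≈ 8.59 mm/hr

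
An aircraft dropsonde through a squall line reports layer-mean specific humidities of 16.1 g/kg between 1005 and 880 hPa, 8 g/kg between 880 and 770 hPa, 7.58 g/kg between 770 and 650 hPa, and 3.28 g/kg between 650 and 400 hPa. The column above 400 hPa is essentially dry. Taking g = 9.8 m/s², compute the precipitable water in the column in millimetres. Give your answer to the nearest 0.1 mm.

Precipitable water is the column-integrated vapour mass per unit area: PW = (1/g) Σ q̄ Δp, with q in kg/kg and Δp in Pa (1 kg/m² of water = 1 mm).
Layer 1005–880 hPa: Δp = 125 hPa = 12500 Pa, q̄ = 0.0161 kg/kg → 0.0161 × 12500 / 9.8 = 20.54 mm
Layer 880–770 hPa: Δp = 110 hPa = 11000 Pa, q̄ = 0.008 kg/kg → 0.008 × 11000 / 9.8 = 8.98 mm
Layer 770–650 hPa: Δp = 120 hPa = 12000 Pa, q̄ = 0.00758 kg/kg → 0.00758 × 12000 / 9.8 = 9.28 mm
Layer 650–400 hPa: Δp = 250 hPa = 25000 Pa, q̄ = 0.00328 kg/kg → 0.00328 × 25000 / 9.8 = 8.37 mm
PW = 20.54 + 8.98 + 9.28 + 8.37 = 47.17 ≈ 47.2 mm.

PW ≈ 47.2 mm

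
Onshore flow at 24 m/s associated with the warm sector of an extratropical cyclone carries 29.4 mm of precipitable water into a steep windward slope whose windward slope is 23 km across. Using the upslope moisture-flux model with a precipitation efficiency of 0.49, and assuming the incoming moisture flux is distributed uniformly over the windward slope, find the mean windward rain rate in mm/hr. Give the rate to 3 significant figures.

Incoming column moisture flux per unit ridge length: F = V × PW = 24 × 29.4 = 705.6 mm·m/s.
Spread over the 23 km slope with efficiency ε = 0.49: R = ε·F/W = 0.49 × 705.6 / 23000 m = 1.503e-02 mm/s.
R = 1.503e-02 × 3600 = 54.1 mm/hr.

R ≈ 54.1 mm/hr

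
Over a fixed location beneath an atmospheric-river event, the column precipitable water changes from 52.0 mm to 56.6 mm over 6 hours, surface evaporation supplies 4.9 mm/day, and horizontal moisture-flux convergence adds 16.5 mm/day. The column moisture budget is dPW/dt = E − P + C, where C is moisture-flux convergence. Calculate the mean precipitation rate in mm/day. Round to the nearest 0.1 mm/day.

dPW/dt = (56.6 − 52.0) mm / (6/24 day) = +18.400 mm/day.
P = E + C − dPW/dt = 4.9 + (16.5) − (+18.400) = 3.0 mm/day.

P ≈ 3.0 mm/day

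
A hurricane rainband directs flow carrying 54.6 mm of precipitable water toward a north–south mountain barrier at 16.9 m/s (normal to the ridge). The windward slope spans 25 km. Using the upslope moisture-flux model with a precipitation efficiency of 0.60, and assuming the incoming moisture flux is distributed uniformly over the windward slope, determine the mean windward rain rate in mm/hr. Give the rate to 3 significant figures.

R ≈ 79.7 mm/hr

Incoming column moisture flux per unit ridge length: F = V × PW = 16.9 × 54.6 = 922.74 mm·m/s.
Spread over the 25 km slope with efficiency ε = 0.60: R = ε·F/W = 0.60 × 922.74 / 25000 m = 2.215e-02 mm/s.
R = 2.215e-02 × 3600 = 79.7 mm/hr.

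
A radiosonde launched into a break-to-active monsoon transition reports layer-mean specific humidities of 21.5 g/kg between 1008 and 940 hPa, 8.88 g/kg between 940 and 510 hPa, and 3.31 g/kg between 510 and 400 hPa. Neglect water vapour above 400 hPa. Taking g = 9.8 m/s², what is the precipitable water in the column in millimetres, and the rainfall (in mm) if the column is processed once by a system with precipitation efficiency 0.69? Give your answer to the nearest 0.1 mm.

PW ≈ 57.6 mm; rainfall ≈ 39.7 mm

Precipitable water is the column-integrated vapour mass per unit area: PW = (1/g) Σ q̄ Δp, with q in kg/kg and Δp in Pa (1 kg/m² of water = 1 mm).
Layer 1008–940 hPa: Δp = 68 hPa = 6800 Pa, q̄ = 0.0215 kg/kg → 0.0215 × 6800 / 9.8 = 14.92 mm
Layer 940–510 hPa: Δp = 430 hPa = 43000 Pa, q̄ = 0.00888 kg/kg → 0.00888 × 43000 / 9.8 = 38.96 mm
Layer 510–400 hPa: Δp = 110 hPa = 11000 Pa, q̄ = 0.00331 kg/kg → 0.00331 × 11000 / 9.8 = 3.72 mm
PW = 14.92 + 38.96 + 3.72 = 57.60 ≈ 57.6 mm.
Rainfall = ε × PW = 0.69 × 57.6 = 39.7 mm.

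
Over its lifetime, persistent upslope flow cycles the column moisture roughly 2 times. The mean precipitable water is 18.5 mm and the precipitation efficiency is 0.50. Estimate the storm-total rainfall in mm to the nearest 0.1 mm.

rainfall ≈ 18.5 mm

Each cycle deposits ε × PW = 0.50 × 18.5 = 9.25 mm.
Over 2 cycles: 2 × 9.25 = 18.5 mm.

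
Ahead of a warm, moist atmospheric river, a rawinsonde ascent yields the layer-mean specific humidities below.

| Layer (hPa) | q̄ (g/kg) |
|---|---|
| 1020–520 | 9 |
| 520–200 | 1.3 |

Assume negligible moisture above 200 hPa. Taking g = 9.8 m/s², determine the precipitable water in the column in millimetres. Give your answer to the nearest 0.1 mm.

PW ≈ 50.2 mm

Precipitable water is the column-integrated vapour mass per unit area: PW = (1/g) Σ q̄ Δp, with q in kg/kg and Δp in Pa (1 kg/m² of water = 1 mm).
Layer 1020–520 hPa: Δp = 500 hPa = 50000 Pa, q̄ = 0.009 kg/kg → 0.009 × 50000 / 9.8 = 45.92 mm
Layer 520–200 hPa: Δp = 320 hPa = 32000 Pa, q̄ = 0.0013 kg/kg → 0.0013 × 32000 / 9.8 = 4.24 mm
PW = 45.92 + 4.24 = 50.16 ≈ 50.2 mm.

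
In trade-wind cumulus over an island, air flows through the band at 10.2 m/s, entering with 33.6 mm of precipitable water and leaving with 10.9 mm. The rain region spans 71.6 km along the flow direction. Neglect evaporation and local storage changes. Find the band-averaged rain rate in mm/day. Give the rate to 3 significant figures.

R ≈ 279 mm/day

Column moisture flux per unit crosswind length is F = V × PW.
Inflow: F_in = 10.2 × 33.6 = 342.72 mm·m/s
Outflow: F_out = 10.2 × 10.9 = 111.18 mm·m/s
Steady-state rate R = (F_in − F_out)/L = (342.72 − 111.18) / 71600 m = 3.234e-03 mm/s.
R = 3.234e-03 × 3600 × 24 = 279 mm/day.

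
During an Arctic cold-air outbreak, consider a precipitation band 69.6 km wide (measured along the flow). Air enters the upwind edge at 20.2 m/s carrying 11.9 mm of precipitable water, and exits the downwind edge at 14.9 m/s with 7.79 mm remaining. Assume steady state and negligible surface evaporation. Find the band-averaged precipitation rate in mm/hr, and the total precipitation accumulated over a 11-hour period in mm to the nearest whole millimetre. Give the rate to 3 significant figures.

R ≈ 6.43 mm/hr; total ≈ 71 mm

Column moisture flux per unit crosswind length is F = V × PW.
Inflow: F_in = 20.2 × 11.9 = 240.38 mm·m/s
Outflow: F_out = 14.9 × 7.79 = 116.071 mm·m/s
Steady-state rate R = (F_in − F_out)/L = (240.38 − 116.071) / 69600 m = 1.786e-03 mm/s.
R = 1.786e-03 × 3600 = 6.43 mm/hr.
Over 11 h: total = 6.43 × 11 = 70.73 ≈ 71 mm.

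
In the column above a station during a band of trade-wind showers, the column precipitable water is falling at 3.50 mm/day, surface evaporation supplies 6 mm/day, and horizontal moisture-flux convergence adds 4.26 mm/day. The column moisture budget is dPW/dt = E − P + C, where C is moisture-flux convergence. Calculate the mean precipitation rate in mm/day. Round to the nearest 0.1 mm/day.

P ≈ 13.8 mm/day

dPW/dt = -3.50 mm/day.
P = E + C − dPW/dt = 6 + (4.26) − (-3.50) = 13.8 mm/day.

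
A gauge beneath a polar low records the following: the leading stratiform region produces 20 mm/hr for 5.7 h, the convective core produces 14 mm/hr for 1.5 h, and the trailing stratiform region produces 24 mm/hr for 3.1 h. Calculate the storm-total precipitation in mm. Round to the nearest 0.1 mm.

Total = Σ Rᵢ Δtᵢ = 20 × 5.7 + 14 × 1.5 + 24 × 3.1
      = 114 + 21 + 74.4 = 209.4 mm.

total ≈ 209.4 mm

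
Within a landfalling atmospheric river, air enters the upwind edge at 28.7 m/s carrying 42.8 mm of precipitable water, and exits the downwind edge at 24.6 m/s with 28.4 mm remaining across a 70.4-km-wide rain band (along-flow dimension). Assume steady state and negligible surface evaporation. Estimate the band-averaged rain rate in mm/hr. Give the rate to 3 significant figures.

Column moisture flux per unit crosswind length is F = V × PW.
Inflow: F_in = 28.7 × 42.8 = 1228.36 mm·m/s
Outflow: F_out = 24.6 × 28.4 = 698.64 mm·m/s
Steady-state rate R = (F_in − F_out)/L = (1228.36 − 698.64) / 70400 m = 7.524e-03 mm/s.
R = 7.524e-03 × 3600 = 27.1 mm/hr.

R ≈ 27.1 mm/hr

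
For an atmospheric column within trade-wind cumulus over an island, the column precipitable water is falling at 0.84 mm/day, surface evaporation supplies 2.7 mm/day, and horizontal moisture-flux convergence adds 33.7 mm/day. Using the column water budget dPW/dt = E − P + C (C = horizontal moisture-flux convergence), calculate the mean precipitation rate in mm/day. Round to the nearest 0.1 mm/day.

P ≈ 37.2 mm/day

dPW/dt = -0.84 mm/day.
P = E + C − dPW/dt = 2.7 + (33.7) − (-0.84) = 37.2 mm/day.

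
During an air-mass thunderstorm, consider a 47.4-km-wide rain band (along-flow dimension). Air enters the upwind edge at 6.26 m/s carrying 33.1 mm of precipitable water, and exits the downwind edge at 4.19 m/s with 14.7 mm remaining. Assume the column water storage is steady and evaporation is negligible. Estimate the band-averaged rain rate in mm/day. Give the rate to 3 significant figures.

Column moisture flux per unit crosswind length is F = V × PW.
Inflow: F_in = 6.26 × 33.1 = 207.206 mm·m/s
Outflow: F_out = 4.19 × 14.7 = 61.593 mm·m/s
Steady-state rate R = (F_in − F_out)/L = (207.206 − 61.593) / 47400 m = 3.072e-03 mm/s.
R = 3.072e-03 × 3600 × 24 = 265 mm/day.

R ≈ 265 mm/day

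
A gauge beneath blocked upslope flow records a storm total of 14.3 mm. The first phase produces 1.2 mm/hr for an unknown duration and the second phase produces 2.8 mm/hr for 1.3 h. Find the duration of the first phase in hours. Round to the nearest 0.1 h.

duration ≈ 8.9 h

Known phases: 2.8 × 1.3 = 3.64 mm.
Remaining depth = 14.3 − 3.64 = 10.66 mm.
Duration = 10.66 / 1.2 = 8.9 h.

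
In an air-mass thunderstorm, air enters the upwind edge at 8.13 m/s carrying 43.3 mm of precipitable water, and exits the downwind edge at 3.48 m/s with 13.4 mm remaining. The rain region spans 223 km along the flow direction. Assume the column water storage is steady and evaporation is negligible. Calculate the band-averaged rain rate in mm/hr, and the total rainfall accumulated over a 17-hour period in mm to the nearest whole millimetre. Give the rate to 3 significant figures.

Column moisture flux per unit crosswind length is F = V × PW.
Inflow: F_in = 8.13 × 43.3 = 352.029 mm·m/s
Outflow: F_out = 3.48 × 13.4 = 46.632 mm·m/s
Steady-state rate R = (F_in − F_out)/L = (352.029 − 46.632) / 223000 m = 1.369e-03 mm/s.
R = 1.369e-03 × 3600 = 4.93 mm/hr.
Over 17 h: total = 4.93 × 17 = 83.81 ≈ 84 mm.

R ≈ 4.93 mm/hr; total ≈ 84 mm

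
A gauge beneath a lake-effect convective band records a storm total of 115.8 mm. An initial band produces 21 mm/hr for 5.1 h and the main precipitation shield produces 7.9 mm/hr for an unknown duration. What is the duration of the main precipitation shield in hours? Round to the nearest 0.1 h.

duration ≈ 1.1 h

Known phases: 21 × 5.1 = 107.1 mm.
Remaining depth = 115.8 − 107.1 = 8.7 mm.
Duration = 8.7 / 7.9 = 1.1 h.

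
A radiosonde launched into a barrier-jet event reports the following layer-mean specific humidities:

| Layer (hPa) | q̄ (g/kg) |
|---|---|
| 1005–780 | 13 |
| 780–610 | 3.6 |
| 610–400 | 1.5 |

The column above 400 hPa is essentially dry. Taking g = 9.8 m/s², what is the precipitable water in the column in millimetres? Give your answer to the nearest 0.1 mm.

Precipitable water is the column-integrated vapour mass per unit area: PW = (1/g) Σ q̄ Δp, with q in kg/kg and Δp in Pa (1 kg/m² of water = 1 mm).
Layer 1005–780 hPa: Δp = 225 hPa = 22500 Pa, q̄ = 0.013 kg/kg → 0.013 × 22500 / 9.8 = 29.85 mm
Layer 780–610 hPa: Δp = 170 hPa = 17000 Pa, q̄ = 0.0036 kg/kg → 0.0036 × 17000 / 9.8 = 6.24 mm
Layer 610–400 hPa: Δp = 210 hPa = 21000 Pa, q̄ = 0.0015 kg/kg → 0.0015 × 21000 / 9.8 = 3.21 mm
PW = 29.85 + 6.24 + 3.21 = 39.30 ≈ 39.3 mm.

PW ≈ 39.3 mm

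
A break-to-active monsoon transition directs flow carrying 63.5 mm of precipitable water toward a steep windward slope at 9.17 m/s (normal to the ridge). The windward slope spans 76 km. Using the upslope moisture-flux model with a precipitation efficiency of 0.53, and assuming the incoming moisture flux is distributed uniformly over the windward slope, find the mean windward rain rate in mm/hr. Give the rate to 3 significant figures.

R ≈ 14.6 mm/hr

Incoming column moisture flux per unit ridge length: F = V × PW = 9.17 × 63.5 = 582.295 mm·m/s.
Spread over the 76 km slope with efficiency ε = 0.53: R = ε·F/W = 0.53 × 582.295 / 76000 m = 4.061e-03 mm/s.
R = 4.061e-03 × 3600 = 14.6 mm/hr.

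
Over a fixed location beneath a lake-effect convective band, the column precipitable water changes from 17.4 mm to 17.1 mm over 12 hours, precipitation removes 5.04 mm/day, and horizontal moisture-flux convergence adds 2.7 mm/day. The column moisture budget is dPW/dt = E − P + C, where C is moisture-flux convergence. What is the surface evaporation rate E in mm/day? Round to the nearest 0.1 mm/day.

E ≈ 1.7 mm/day

dPW/dt = (17.1 − 17.4) mm / (12/24 day) = -0.600 mm/day.
E = dPW/dt + P − C = (-0.600) + 5.04 − (2.7) = 1.7 mm/day.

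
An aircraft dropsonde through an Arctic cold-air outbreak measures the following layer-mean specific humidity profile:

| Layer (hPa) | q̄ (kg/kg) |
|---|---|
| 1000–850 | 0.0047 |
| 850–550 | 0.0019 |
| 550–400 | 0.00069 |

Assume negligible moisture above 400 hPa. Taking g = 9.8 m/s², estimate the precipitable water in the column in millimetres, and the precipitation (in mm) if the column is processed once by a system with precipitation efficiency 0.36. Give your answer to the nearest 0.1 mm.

Precipitable water is the column-integrated vapour mass per unit area: PW = (1/g) Σ q̄ Δp, with q in kg/kg and Δp in Pa (1 kg/m² of water = 1 mm).
Layer 1000–850 hPa: Δp = 150 hPa = 15000 Pa, q̄ = 0.0047 kg/kg → 0.0047 × 15000 / 9.8 = 7.19 mm
Layer 850–550 hPa: Δp = 300 hPa = 30000 Pa, q̄ = 0.0019 kg/kg → 0.0019 × 30000 / 9.8 = 5.82 mm
Layer 550–400 hPa: Δp = 150 hPa = 15000 Pa, q̄ = 0.00069 kg/kg → 0.00069 × 15000 / 9.8 = 1.06 mm
PW = 7.19 + 5.82 + 1.06 = 14.07 ≈ 14.1 mm.
Precipitation = ε × PW = 0.36 × 14.1 = 5.1 mm.

PW ≈ 14.1 mm; precipitation ≈ 5.1 mm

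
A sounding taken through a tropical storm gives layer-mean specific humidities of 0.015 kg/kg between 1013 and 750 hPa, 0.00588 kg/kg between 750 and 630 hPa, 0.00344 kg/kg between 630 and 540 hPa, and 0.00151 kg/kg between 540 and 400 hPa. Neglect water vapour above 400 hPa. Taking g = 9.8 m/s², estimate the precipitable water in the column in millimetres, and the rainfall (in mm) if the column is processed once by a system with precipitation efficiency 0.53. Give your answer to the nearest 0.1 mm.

Precipitable water is the column-integrated vapour mass per unit area: PW = (1/g) Σ q̄ Δp, with q in kg/kg and Δp in Pa (1 kg/m² of water = 1 mm).
Layer 1013–750 hPa: Δp = 263 hPa = 26300 Pa, q̄ = 0.015 kg/kg → 0.015 × 26300 / 9.8 = 40.26 mm
Layer 750–630 hPa: Δp = 120 hPa = 12000 Pa, q̄ = 0.00588 kg/kg → 0.00588 × 12000 / 9.8 = 7.20 mm
Layer 630–540 hPa: Δp = 90 hPa = 9000 Pa, q̄ = 0.00344 kg/kg → 0.00344 × 9000 / 9.8 = 3.16 mm
Layer 540–400 hPa: Δp = 140 hPa = 14000 Pa, q̄ = 0.00151 kg/kg → 0.00151 × 14000 / 9.8 = 2.16 mm
PW = 40.26 + 7.20 + 3.16 + 2.16 = 52.78 ≈ 52.8 mm.
Rainfall = ε × PW = 0.53 × 52.8 = 28.0 mm.

PW ≈ 52.8 mm; rainfall ≈ 28.0 mm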